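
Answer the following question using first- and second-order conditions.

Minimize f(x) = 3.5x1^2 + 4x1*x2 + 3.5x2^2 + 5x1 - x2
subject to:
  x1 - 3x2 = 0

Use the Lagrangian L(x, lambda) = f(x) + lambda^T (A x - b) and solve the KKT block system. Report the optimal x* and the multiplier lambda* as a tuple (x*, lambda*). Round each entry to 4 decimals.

Form the Lagrangian:
  L(x, lambda) = (1/2) x^T Q x + c^T x + lambda^T (A x - b)
Stationarity (grad_x L = 0): Q x + c + A^T lambda = 0.
Primal feasibility: A x = b.

This gives the KKT block system:
  [ Q   A^T ] [ x     ]   [-c ]
  [ A    0  ] [ lambda ] = [ b ]

Solving the linear system:
  x*      = (-0.4468, -0.1489)
  lambda* = (-1.2766)
  f(x*)   = -1.0426

x* = (-0.4468, -0.1489), lambda* = (-1.2766)


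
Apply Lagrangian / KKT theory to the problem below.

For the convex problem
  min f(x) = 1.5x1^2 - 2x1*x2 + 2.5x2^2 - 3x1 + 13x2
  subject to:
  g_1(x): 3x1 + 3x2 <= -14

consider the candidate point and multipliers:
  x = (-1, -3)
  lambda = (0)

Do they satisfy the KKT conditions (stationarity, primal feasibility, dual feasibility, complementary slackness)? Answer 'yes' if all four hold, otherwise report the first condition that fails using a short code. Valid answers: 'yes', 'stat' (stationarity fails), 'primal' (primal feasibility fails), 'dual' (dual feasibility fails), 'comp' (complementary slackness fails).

Gradient of f: grad f(x) = Q x + c = (0, 0)
Constraint values g_i(x) = a_i^T x - b_i:
  g_1((-1, -3)) = 2
Stationarity residual: grad f(x) + sum_i lambda_i a_i = (0, 0)
  -> stationarity OK
Primal feasibility (all g_i <= 0): FAILS
Dual feasibility (all lambda_i >= 0): OK
Complementary slackness (lambda_i * g_i(x) = 0 for all i): OK

Verdict: the first failing condition is primal_feasibility -> primal.

primal


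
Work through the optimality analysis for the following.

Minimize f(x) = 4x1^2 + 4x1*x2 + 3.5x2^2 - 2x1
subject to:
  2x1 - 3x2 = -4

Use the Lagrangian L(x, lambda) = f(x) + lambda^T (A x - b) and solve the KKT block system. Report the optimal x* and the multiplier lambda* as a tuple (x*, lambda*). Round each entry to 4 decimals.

Form the Lagrangian:
  L(x, lambda) = (1/2) x^T Q x + c^T x + lambda^T (A x - b)
Stationarity (grad_x L = 0): Q x + c + A^T lambda = 0.
Primal feasibility: A x = b.

This gives the KKT block system:
  [ Q   A^T ] [ x     ]   [-c ]
  [ A    0  ] [ lambda ] = [ b ]

Solving the linear system:
  x*      = (-0.5811, 0.9459)
  lambda* = (1.4324)
  f(x*)   = 3.4459

x* = (-0.5811, 0.9459), lambda* = (1.4324)


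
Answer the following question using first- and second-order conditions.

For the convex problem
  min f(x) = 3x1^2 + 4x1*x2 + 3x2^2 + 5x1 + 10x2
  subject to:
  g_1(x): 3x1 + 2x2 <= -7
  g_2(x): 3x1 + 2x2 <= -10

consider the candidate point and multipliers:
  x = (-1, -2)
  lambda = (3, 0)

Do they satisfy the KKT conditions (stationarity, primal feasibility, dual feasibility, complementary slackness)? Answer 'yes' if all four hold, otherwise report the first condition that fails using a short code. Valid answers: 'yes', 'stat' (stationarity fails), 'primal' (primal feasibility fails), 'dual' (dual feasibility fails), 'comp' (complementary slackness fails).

Gradient of f: grad f(x) = Q x + c = (-9, -6)
Constraint values g_i(x) = a_i^T x - b_i:
  g_1((-1, -2)) = 0
  g_2((-1, -2)) = 3
Stationarity residual: grad f(x) + sum_i lambda_i a_i = (0, 0)
  -> stationarity OK
Primal feasibility (all g_i <= 0): FAILS
Dual feasibility (all lambda_i >= 0): OK
Complementary slackness (lambda_i * g_i(x) = 0 for all i): OK

Verdict: the first failing condition is primal_feasibility -> primal.

primal


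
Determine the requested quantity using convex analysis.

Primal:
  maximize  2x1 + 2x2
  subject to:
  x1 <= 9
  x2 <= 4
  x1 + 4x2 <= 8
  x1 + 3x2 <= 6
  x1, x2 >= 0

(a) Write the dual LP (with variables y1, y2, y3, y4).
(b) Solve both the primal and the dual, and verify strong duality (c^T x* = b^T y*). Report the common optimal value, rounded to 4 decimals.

The standard primal-dual pair for 'max c^T x s.t. A x <= b, x >= 0' is:
  Dual:  min b^T y  s.t.  A^T y >= c,  y >= 0.

So the dual LP is:
  minimize  9y1 + 4y2 + 8y3 + 6y4
  subject to:
    y1 + y3 + y4 >= 2
    y2 + 4y3 + 3y4 >= 2
    y1, y2, y3, y4 >= 0

Solving the primal: x* = (6, 0).
  primal value c^T x* = 12.
Solving the dual: y* = (0, 0, 0, 2).
  dual value b^T y* = 12.
Strong duality: c^T x* = b^T y*. Confirmed.

12


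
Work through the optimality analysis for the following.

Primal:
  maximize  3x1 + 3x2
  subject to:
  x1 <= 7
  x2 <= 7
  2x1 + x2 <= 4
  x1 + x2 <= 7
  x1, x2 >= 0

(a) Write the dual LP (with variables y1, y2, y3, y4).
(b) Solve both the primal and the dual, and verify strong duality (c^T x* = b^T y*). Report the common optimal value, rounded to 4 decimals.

The standard primal-dual pair for 'max c^T x s.t. A x <= b, x >= 0' is:
  Dual:  min b^T y  s.t.  A^T y >= c,  y >= 0.

So the dual LP is:
  minimize  7y1 + 7y2 + 4y3 + 7y4
  subject to:
    y1 + 2y3 + y4 >= 3
    y2 + y3 + y4 >= 3
    y1, y2, y3, y4 >= 0

Solving the primal: x* = (0, 4).
  primal value c^T x* = 12.
Solving the dual: y* = (0, 0, 3, 0).
  dual value b^T y* = 12.
Strong duality: c^T x* = b^T y*. Confirmed.

12


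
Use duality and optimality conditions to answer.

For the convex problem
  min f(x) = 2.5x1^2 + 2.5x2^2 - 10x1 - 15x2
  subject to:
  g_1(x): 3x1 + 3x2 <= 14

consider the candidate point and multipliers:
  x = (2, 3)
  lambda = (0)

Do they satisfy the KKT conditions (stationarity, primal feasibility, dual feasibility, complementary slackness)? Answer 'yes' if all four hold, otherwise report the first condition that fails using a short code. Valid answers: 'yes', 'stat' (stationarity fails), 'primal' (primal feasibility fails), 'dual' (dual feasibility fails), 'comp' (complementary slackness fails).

Gradient of f: grad f(x) = Q x + c = (0, 0)
Constraint values g_i(x) = a_i^T x - b_i:
  g_1((2, 3)) = 1
Stationarity residual: grad f(x) + sum_i lambda_i a_i = (0, 0)
  -> stationarity OK
Primal feasibility (all g_i <= 0): FAILS
Dual feasibility (all lambda_i >= 0): OK
Complementary slackness (lambda_i * g_i(x) = 0 for all i): OK

Verdict: the first failing condition is primal_feasibility -> primal.

primal


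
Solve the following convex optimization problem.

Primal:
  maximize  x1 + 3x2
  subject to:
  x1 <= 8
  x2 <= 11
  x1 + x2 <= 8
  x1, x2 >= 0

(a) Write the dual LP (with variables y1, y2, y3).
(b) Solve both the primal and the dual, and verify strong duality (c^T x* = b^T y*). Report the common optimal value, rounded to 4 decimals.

The standard primal-dual pair for 'max c^T x s.t. A x <= b, x >= 0' is:
  Dual:  min b^T y  s.t.  A^T y >= c,  y >= 0.

So the dual LP is:
  minimize  8y1 + 11y2 + 8y3
  subject to:
    y1 + y3 >= 1
    y2 + y3 >= 3
    y1, y2, y3 >= 0

Solving the primal: x* = (0, 8).
  primal value c^T x* = 24.
Solving the dual: y* = (0, 0, 3).
  dual value b^T y* = 24.
Strong duality: c^T x* = b^T y*. Confirmed.

24


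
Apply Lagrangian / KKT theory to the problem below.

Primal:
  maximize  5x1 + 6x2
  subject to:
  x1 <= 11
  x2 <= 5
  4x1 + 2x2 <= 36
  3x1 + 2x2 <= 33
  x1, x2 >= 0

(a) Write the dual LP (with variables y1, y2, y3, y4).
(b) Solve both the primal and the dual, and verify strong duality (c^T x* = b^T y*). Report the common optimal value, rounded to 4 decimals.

The standard primal-dual pair for 'max c^T x s.t. A x <= b, x >= 0' is:
  Dual:  min b^T y  s.t.  A^T y >= c,  y >= 0.

So the dual LP is:
  minimize  11y1 + 5y2 + 36y3 + 33y4
  subject to:
    y1 + 4y3 + 3y4 >= 5
    y2 + 2y3 + 2y4 >= 6
    y1, y2, y3, y4 >= 0

Solving the primal: x* = (6.5, 5).
  primal value c^T x* = 62.5.
Solving the dual: y* = (0, 3.5, 1.25, 0).
  dual value b^T y* = 62.5.
Strong duality: c^T x* = b^T y*. Confirmed.

62.5


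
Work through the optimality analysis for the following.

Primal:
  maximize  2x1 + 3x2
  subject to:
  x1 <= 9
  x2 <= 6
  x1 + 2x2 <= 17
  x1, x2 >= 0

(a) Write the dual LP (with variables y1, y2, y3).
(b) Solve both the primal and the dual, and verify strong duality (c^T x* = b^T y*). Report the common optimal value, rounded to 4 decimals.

The standard primal-dual pair for 'max c^T x s.t. A x <= b, x >= 0' is:
  Dual:  min b^T y  s.t.  A^T y >= c,  y >= 0.

So the dual LP is:
  minimize  9y1 + 6y2 + 17y3
  subject to:
    y1 + y3 >= 2
    y2 + 2y3 >= 3
    y1, y2, y3 >= 0

Solving the primal: x* = (9, 4).
  primal value c^T x* = 30.
Solving the dual: y* = (0.5, 0, 1.5).
  dual value b^T y* = 30.
Strong duality: c^T x* = b^T y*. Confirmed.

30


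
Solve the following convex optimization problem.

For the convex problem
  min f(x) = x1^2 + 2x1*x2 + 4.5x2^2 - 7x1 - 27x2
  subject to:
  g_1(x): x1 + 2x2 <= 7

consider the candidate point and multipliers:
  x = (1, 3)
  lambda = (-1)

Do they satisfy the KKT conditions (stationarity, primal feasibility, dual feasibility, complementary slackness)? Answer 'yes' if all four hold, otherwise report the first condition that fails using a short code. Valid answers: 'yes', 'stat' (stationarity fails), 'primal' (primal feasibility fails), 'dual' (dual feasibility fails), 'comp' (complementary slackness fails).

Gradient of f: grad f(x) = Q x + c = (1, 2)
Constraint values g_i(x) = a_i^T x - b_i:
  g_1((1, 3)) = 0
Stationarity residual: grad f(x) + sum_i lambda_i a_i = (0, 0)
  -> stationarity OK
Primal feasibility (all g_i <= 0): OK
Dual feasibility (all lambda_i >= 0): FAILS
Complementary slackness (lambda_i * g_i(x) = 0 for all i): OK

Verdict: the first failing condition is dual_feasibility -> dual.

dual


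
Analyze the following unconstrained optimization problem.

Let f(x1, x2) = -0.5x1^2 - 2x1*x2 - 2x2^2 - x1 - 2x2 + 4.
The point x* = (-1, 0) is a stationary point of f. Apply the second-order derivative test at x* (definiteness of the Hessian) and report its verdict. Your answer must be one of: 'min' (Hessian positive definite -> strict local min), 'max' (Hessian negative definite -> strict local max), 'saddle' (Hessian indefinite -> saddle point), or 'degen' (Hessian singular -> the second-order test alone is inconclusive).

Compute the Hessian H = grad^2 f:
  H = [[-1, -2], [-2, -4]]
Verify stationarity: grad f(x*) = H x* + g = (0, 0).
Eigenvalues of H: -5, 0.
H has a zero eigenvalue (singular; negative semidefinite but not definite), so H is neither positive definite, negative definite, nor indefinite. The second-order test alone is inconclusive -> degen.
(Indeed, f is constant along the null direction of H through x*, so x* is not a strict local extremum.)

degen


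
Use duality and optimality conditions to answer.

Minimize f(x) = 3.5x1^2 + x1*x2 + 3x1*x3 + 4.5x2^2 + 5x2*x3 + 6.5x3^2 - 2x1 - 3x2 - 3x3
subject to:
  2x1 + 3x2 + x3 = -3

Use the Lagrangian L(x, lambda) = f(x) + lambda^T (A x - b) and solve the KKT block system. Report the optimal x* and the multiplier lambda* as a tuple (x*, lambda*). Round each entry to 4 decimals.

Form the Lagrangian:
  L(x, lambda) = (1/2) x^T Q x + c^T x + lambda^T (A x - b)
Stationarity (grad_x L = 0): Q x + c + A^T lambda = 0.
Primal feasibility: A x = b.

This gives the KKT block system:
  [ Q   A^T ] [ x     ]   [-c ]
  [ A    0  ] [ lambda ] = [ b ]

Solving the linear system:
  x*      = (-0.5789, -0.7632, 0.4474)
  lambda* = (2.7368)
  f(x*)   = 5.1579

x* = (-0.5789, -0.7632, 0.4474), lambda* = (2.7368)


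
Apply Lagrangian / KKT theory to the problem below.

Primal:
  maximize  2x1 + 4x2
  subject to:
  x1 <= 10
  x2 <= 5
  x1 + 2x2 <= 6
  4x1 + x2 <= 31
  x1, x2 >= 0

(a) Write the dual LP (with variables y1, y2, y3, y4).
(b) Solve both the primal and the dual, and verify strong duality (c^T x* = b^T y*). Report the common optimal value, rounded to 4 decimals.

The standard primal-dual pair for 'max c^T x s.t. A x <= b, x >= 0' is:
  Dual:  min b^T y  s.t.  A^T y >= c,  y >= 0.

So the dual LP is:
  minimize  10y1 + 5y2 + 6y3 + 31y4
  subject to:
    y1 + y3 + 4y4 >= 2
    y2 + 2y3 + y4 >= 4
    y1, y2, y3, y4 >= 0

Solving the primal: x* = (6, 0).
  primal value c^T x* = 12.
Solving the dual: y* = (0, 0, 2, 0).
  dual value b^T y* = 12.
Strong duality: c^T x* = b^T y*. Confirmed.

12


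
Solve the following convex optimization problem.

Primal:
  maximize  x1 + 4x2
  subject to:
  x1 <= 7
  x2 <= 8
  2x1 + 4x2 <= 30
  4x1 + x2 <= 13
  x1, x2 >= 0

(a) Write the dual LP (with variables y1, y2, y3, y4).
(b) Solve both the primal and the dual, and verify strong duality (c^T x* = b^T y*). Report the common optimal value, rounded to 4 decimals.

The standard primal-dual pair for 'max c^T x s.t. A x <= b, x >= 0' is:
  Dual:  min b^T y  s.t.  A^T y >= c,  y >= 0.

So the dual LP is:
  minimize  7y1 + 8y2 + 30y3 + 13y4
  subject to:
    y1 + 2y3 + 4y4 >= 1
    y2 + 4y3 + y4 >= 4
    y1, y2, y3, y4 >= 0

Solving the primal: x* = (0, 7.5).
  primal value c^T x* = 30.
Solving the dual: y* = (0, 0, 1, 0).
  dual value b^T y* = 30.
Strong duality: c^T x* = b^T y*. Confirmed.

30


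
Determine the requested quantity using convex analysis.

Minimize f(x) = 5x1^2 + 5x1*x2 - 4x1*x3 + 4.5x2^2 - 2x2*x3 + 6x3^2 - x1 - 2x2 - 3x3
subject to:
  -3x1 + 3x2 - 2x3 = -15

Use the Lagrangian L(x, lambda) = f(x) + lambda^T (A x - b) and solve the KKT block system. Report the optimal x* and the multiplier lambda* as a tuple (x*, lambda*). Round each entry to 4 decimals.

Form the Lagrangian:
  L(x, lambda) = (1/2) x^T Q x + c^T x + lambda^T (A x - b)
Stationarity (grad_x L = 0): Q x + c + A^T lambda = 0.
Primal feasibility: A x = b.

This gives the KKT block system:
  [ Q   A^T ] [ x     ]   [-c ]
  [ A    0  ] [ lambda ] = [ b ]

Solving the linear system:
  x*      = (2.3757, -1.8036, 1.2311)
  lambda* = (2.9385)
  f(x*)   = 20.8075

x* = (2.3757, -1.8036, 1.2311), lambda* = (2.9385)


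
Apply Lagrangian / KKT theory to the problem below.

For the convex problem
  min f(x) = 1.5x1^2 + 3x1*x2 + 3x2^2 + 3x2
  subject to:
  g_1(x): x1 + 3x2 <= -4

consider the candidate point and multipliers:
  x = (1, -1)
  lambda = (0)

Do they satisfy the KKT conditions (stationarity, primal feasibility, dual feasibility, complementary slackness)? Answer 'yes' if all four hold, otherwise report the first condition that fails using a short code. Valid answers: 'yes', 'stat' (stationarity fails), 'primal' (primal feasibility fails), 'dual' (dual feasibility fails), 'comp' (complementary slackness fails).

Gradient of f: grad f(x) = Q x + c = (0, 0)
Constraint values g_i(x) = a_i^T x - b_i:
  g_1((1, -1)) = 2
Stationarity residual: grad f(x) + sum_i lambda_i a_i = (0, 0)
  -> stationarity OK
Primal feasibility (all g_i <= 0): FAILS
Dual feasibility (all lambda_i >= 0): OK
Complementary slackness (lambda_i * g_i(x) = 0 for all i): OK

Verdict: the first failing condition is primal_feasibility -> primal.

primal


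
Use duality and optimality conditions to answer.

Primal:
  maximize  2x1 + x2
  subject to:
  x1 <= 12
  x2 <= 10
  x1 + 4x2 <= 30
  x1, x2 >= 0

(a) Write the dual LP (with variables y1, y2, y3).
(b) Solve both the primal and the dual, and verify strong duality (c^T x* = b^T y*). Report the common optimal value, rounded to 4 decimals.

The standard primal-dual pair for 'max c^T x s.t. A x <= b, x >= 0' is:
  Dual:  min b^T y  s.t.  A^T y >= c,  y >= 0.

So the dual LP is:
  minimize  12y1 + 10y2 + 30y3
  subject to:
    y1 + y3 >= 2
    y2 + 4y3 >= 1
    y1, y2, y3 >= 0

Solving the primal: x* = (12, 4.5).
  primal value c^T x* = 28.5.
Solving the dual: y* = (1.75, 0, 0.25).
  dual value b^T y* = 28.5.
Strong duality: c^T x* = b^T y*. Confirmed.

28.5


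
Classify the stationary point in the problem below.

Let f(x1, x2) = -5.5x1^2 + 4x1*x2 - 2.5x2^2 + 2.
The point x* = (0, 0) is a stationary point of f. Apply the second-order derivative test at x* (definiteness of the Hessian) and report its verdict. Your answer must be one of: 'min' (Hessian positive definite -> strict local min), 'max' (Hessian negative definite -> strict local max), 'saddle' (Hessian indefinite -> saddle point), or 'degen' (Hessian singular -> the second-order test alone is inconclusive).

Compute the Hessian H = grad^2 f:
  H = [[-11, 4], [4, -5]]
Verify stationarity: grad f(x*) = H x* + g = (0, 0).
Eigenvalues of H: -13, -3.
Both eigenvalues < 0, so H is negative definite -> x* is a strict local max.

max


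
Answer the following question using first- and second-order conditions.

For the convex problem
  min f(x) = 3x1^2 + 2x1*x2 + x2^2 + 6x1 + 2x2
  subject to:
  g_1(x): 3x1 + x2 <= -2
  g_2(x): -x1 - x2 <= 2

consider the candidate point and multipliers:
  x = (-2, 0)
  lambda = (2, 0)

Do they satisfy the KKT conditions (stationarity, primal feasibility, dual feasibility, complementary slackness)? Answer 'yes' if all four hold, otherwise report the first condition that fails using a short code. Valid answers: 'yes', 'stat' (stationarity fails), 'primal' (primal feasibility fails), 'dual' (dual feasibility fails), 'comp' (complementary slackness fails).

Gradient of f: grad f(x) = Q x + c = (-6, -2)
Constraint values g_i(x) = a_i^T x - b_i:
  g_1((-2, 0)) = -4
  g_2((-2, 0)) = 0
Stationarity residual: grad f(x) + sum_i lambda_i a_i = (0, 0)
  -> stationarity OK
Primal feasibility (all g_i <= 0): OK
Dual feasibility (all lambda_i >= 0): OK
Complementary slackness (lambda_i * g_i(x) = 0 for all i): FAILS

Verdict: the first failing condition is complementary_slackness -> comp.

comp


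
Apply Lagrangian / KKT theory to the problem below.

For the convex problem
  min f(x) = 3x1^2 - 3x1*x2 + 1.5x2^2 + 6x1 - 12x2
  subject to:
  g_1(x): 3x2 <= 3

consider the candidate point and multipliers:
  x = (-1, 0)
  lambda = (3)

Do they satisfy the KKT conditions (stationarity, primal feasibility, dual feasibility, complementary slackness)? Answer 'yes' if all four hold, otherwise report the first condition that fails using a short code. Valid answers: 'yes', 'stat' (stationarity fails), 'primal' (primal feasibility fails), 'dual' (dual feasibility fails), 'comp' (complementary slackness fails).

Gradient of f: grad f(x) = Q x + c = (0, -9)
Constraint values g_i(x) = a_i^T x - b_i:
  g_1((-1, 0)) = -3
Stationarity residual: grad f(x) + sum_i lambda_i a_i = (0, 0)
  -> stationarity OK
Primal feasibility (all g_i <= 0): OK
Dual feasibility (all lambda_i >= 0): OK
Complementary slackness (lambda_i * g_i(x) = 0 for all i): FAILS

Verdict: the first failing condition is complementary_slackness -> comp.

comp


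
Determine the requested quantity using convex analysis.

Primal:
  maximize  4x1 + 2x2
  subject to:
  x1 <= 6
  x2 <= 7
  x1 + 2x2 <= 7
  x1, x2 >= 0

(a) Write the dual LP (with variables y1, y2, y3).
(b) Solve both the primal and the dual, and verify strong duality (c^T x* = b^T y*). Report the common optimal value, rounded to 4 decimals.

The standard primal-dual pair for 'max c^T x s.t. A x <= b, x >= 0' is:
  Dual:  min b^T y  s.t.  A^T y >= c,  y >= 0.

So the dual LP is:
  minimize  6y1 + 7y2 + 7y3
  subject to:
    y1 + y3 >= 4
    y2 + 2y3 >= 2
    y1, y2, y3 >= 0

Solving the primal: x* = (6, 0.5).
  primal value c^T x* = 25.
Solving the dual: y* = (3, 0, 1).
  dual value b^T y* = 25.
Strong duality: c^T x* = b^T y*. Confirmed.

25


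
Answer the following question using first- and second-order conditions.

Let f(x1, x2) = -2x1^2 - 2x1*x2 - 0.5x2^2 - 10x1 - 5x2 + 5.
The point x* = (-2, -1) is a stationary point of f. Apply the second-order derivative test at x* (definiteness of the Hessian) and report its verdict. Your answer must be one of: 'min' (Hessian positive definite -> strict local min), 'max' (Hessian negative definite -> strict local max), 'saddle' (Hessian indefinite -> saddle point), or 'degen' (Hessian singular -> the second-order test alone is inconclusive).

Compute the Hessian H = grad^2 f:
  H = [[-4, -2], [-2, -1]]
Verify stationarity: grad f(x*) = H x* + g = (0, 0).
Eigenvalues of H: -5, 0.
H has a zero eigenvalue (singular; negative semidefinite but not definite), so H is neither positive definite, negative definite, nor indefinite. The second-order test alone is inconclusive -> degen.
(Indeed, f is constant along the null direction of H through x*, so x* is not a strict local extremum.)

degen


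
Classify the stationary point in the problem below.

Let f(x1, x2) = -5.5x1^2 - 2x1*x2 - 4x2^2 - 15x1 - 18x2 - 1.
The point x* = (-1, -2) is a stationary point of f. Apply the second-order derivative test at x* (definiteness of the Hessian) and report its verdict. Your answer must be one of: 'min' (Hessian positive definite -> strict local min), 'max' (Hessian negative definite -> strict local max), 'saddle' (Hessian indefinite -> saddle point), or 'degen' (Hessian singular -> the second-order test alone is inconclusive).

Compute the Hessian H = grad^2 f:
  H = [[-11, -2], [-2, -8]]
Verify stationarity: grad f(x*) = H x* + g = (0, 0).
Eigenvalues of H: -12, -7.
Both eigenvalues < 0, so H is negative definite -> x* is a strict local max.

max


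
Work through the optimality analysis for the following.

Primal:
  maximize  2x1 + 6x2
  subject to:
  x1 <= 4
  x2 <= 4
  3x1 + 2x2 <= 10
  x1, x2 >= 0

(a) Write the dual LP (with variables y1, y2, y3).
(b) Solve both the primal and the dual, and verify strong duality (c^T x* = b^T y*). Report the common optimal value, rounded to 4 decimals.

The standard primal-dual pair for 'max c^T x s.t. A x <= b, x >= 0' is:
  Dual:  min b^T y  s.t.  A^T y >= c,  y >= 0.

So the dual LP is:
  minimize  4y1 + 4y2 + 10y3
  subject to:
    y1 + 3y3 >= 2
    y2 + 2y3 >= 6
    y1, y2, y3 >= 0

Solving the primal: x* = (0.6667, 4).
  primal value c^T x* = 25.3333.
Solving the dual: y* = (0, 4.6667, 0.6667).
  dual value b^T y* = 25.3333.
Strong duality: c^T x* = b^T y*. Confirmed.

25.3333


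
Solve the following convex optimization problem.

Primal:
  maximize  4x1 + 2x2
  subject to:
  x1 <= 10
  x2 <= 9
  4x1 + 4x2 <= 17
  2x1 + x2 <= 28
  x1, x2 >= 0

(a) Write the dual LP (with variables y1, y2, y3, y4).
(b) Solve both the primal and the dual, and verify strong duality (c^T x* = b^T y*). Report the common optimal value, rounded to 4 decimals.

The standard primal-dual pair for 'max c^T x s.t. A x <= b, x >= 0' is:
  Dual:  min b^T y  s.t.  A^T y >= c,  y >= 0.

So the dual LP is:
  minimize  10y1 + 9y2 + 17y3 + 28y4
  subject to:
    y1 + 4y3 + 2y4 >= 4
    y2 + 4y3 + y4 >= 2
    y1, y2, y3, y4 >= 0

Solving the primal: x* = (4.25, 0).
  primal value c^T x* = 17.
Solving the dual: y* = (0, 0, 1, 0).
  dual value b^T y* = 17.
Strong duality: c^T x* = b^T y*. Confirmed.

17


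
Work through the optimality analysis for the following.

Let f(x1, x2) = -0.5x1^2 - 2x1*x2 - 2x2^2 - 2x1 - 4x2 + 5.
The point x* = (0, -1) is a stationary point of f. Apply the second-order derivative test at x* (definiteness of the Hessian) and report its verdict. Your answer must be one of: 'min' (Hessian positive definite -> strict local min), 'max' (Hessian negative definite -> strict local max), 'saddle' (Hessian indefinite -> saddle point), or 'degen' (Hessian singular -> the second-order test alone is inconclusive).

Compute the Hessian H = grad^2 f:
  H = [[-1, -2], [-2, -4]]
Verify stationarity: grad f(x*) = H x* + g = (0, 0).
Eigenvalues of H: -5, 0.
H has a zero eigenvalue (singular; negative semidefinite but not definite), so H is neither positive definite, negative definite, nor indefinite. The second-order test alone is inconclusive -> degen.
(Indeed, f is constant along the null direction of H through x*, so x* is not a strict local extremum.)

degen


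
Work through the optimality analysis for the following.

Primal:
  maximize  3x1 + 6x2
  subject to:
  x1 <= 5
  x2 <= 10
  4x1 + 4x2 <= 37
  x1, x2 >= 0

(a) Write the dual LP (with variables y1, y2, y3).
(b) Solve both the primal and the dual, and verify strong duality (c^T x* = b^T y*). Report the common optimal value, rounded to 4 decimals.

The standard primal-dual pair for 'max c^T x s.t. A x <= b, x >= 0' is:
  Dual:  min b^T y  s.t.  A^T y >= c,  y >= 0.

So the dual LP is:
  minimize  5y1 + 10y2 + 37y3
  subject to:
    y1 + 4y3 >= 3
    y2 + 4y3 >= 6
    y1, y2, y3 >= 0

Solving the primal: x* = (0, 9.25).
  primal value c^T x* = 55.5.
Solving the dual: y* = (0, 0, 1.5).
  dual value b^T y* = 55.5.
Strong duality: c^T x* = b^T y*. Confirmed.

55.5


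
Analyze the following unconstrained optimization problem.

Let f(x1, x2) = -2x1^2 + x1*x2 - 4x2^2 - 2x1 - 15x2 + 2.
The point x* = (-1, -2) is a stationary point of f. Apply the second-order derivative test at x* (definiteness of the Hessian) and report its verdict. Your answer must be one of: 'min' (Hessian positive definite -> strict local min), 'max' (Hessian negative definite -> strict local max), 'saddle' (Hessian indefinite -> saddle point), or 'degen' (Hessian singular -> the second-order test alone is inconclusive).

Compute the Hessian H = grad^2 f:
  H = [[-4, 1], [1, -8]]
Verify stationarity: grad f(x*) = H x* + g = (0, 0).
Eigenvalues of H: -8.2361, -3.7639.
Both eigenvalues < 0, so H is negative definite -> x* is a strict local max.

max


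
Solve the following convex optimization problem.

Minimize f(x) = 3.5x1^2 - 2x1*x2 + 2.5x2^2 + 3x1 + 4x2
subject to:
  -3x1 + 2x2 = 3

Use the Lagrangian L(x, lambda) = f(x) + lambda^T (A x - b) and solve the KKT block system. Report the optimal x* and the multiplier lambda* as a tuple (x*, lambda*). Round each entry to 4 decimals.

Form the Lagrangian:
  L(x, lambda) = (1/2) x^T Q x + c^T x + lambda^T (A x - b)
Stationarity (grad_x L = 0): Q x + c + A^T lambda = 0.
Primal feasibility: A x = b.

This gives the KKT block system:
  [ Q   A^T ] [ x     ]   [-c ]
  [ A    0  ] [ lambda ] = [ b ]

Solving the linear system:
  x*      = (-1.4082, -0.6122)
  lambda* = (-1.8776)
  f(x*)   = -0.5204

x* = (-1.4082, -0.6122), lambda* = (-1.8776)


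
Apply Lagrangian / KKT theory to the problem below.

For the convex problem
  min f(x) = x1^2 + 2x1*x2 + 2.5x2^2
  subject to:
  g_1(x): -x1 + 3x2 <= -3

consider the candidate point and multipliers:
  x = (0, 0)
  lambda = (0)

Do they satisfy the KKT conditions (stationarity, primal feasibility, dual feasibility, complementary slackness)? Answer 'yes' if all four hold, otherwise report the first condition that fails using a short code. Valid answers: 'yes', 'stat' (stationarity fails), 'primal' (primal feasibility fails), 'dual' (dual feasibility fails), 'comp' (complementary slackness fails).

Gradient of f: grad f(x) = Q x + c = (0, 0)
Constraint values g_i(x) = a_i^T x - b_i:
  g_1((0, 0)) = 3
Stationarity residual: grad f(x) + sum_i lambda_i a_i = (0, 0)
  -> stationarity OK
Primal feasibility (all g_i <= 0): FAILS
Dual feasibility (all lambda_i >= 0): OK
Complementary slackness (lambda_i * g_i(x) = 0 for all i): OK

Verdict: the first failing condition is primal_feasibility -> primal.

primal


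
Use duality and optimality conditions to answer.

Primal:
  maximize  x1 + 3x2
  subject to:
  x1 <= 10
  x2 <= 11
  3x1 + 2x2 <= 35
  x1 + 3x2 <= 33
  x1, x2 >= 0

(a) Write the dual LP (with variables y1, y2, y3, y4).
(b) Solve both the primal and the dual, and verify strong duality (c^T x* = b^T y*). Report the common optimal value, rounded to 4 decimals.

The standard primal-dual pair for 'max c^T x s.t. A x <= b, x >= 0' is:
  Dual:  min b^T y  s.t.  A^T y >= c,  y >= 0.

So the dual LP is:
  minimize  10y1 + 11y2 + 35y3 + 33y4
  subject to:
    y1 + 3y3 + y4 >= 1
    y2 + 2y3 + 3y4 >= 3
    y1, y2, y3, y4 >= 0

Solving the primal: x* = (5.5714, 9.1429).
  primal value c^T x* = 33.
Solving the dual: y* = (0, 0, 0, 1).
  dual value b^T y* = 33.
Strong duality: c^T x* = b^T y*. Confirmed.

33


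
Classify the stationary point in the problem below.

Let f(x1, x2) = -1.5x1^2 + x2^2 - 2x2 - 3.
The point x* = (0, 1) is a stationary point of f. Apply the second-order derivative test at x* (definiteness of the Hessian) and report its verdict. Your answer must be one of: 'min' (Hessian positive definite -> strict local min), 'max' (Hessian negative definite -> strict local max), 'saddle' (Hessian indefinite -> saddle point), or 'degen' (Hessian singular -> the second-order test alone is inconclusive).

Compute the Hessian H = grad^2 f:
  H = [[-3, 0], [0, 2]]
Verify stationarity: grad f(x*) = H x* + g = (0, 0).
Eigenvalues of H: -3, 2.
Eigenvalues have mixed signs, so H is indefinite -> x* is a saddle point.

saddle


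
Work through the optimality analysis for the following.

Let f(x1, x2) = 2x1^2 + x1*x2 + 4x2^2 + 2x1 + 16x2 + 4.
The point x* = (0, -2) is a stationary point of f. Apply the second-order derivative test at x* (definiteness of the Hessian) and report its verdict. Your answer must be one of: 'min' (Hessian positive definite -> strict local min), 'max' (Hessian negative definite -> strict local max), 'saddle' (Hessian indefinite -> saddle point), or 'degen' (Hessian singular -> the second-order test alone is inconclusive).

Compute the Hessian H = grad^2 f:
  H = [[4, 1], [1, 8]]
Verify stationarity: grad f(x*) = H x* + g = (0, 0).
Eigenvalues of H: 3.7639, 8.2361.
Both eigenvalues > 0, so H is positive definite -> x* is a strict local min.

min


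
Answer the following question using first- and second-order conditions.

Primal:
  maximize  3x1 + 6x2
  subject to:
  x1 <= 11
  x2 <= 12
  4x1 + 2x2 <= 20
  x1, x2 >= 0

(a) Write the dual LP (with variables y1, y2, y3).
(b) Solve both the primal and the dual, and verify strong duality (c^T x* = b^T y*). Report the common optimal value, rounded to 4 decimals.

The standard primal-dual pair for 'max c^T x s.t. A x <= b, x >= 0' is:
  Dual:  min b^T y  s.t.  A^T y >= c,  y >= 0.

So the dual LP is:
  minimize  11y1 + 12y2 + 20y3
  subject to:
    y1 + 4y3 >= 3
    y2 + 2y3 >= 6
    y1, y2, y3 >= 0

Solving the primal: x* = (0, 10).
  primal value c^T x* = 60.
Solving the dual: y* = (0, 0, 3).
  dual value b^T y* = 60.
Strong duality: c^T x* = b^T y*. Confirmed.

60


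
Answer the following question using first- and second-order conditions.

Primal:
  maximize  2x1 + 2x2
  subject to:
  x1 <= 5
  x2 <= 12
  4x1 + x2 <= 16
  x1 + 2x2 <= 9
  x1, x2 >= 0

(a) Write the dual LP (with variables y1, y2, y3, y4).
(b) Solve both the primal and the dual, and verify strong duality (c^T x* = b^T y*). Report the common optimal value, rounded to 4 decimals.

The standard primal-dual pair for 'max c^T x s.t. A x <= b, x >= 0' is:
  Dual:  min b^T y  s.t.  A^T y >= c,  y >= 0.

So the dual LP is:
  minimize  5y1 + 12y2 + 16y3 + 9y4
  subject to:
    y1 + 4y3 + y4 >= 2
    y2 + y3 + 2y4 >= 2
    y1, y2, y3, y4 >= 0

Solving the primal: x* = (3.2857, 2.8571).
  primal value c^T x* = 12.2857.
Solving the dual: y* = (0, 0, 0.2857, 0.8571).
  dual value b^T y* = 12.2857.
Strong duality: c^T x* = b^T y*. Confirmed.

12.2857


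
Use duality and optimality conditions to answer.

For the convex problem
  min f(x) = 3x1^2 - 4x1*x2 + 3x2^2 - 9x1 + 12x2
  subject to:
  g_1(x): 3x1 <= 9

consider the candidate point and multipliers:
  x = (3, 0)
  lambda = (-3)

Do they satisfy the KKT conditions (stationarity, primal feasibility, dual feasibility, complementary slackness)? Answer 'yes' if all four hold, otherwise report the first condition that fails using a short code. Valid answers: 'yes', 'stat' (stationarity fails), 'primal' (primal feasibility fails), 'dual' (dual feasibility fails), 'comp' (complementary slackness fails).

Gradient of f: grad f(x) = Q x + c = (9, 0)
Constraint values g_i(x) = a_i^T x - b_i:
  g_1((3, 0)) = 0
Stationarity residual: grad f(x) + sum_i lambda_i a_i = (0, 0)
  -> stationarity OK
Primal feasibility (all g_i <= 0): OK
Dual feasibility (all lambda_i >= 0): FAILS
Complementary slackness (lambda_i * g_i(x) = 0 for all i): OK

Verdict: the first failing condition is dual_feasibility -> dual.

dual


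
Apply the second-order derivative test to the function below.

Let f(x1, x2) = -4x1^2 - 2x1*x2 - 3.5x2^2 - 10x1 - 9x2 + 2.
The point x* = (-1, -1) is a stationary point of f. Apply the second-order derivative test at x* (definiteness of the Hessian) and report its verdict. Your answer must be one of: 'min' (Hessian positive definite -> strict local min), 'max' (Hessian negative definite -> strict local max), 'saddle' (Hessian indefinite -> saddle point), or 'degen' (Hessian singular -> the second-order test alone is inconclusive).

Compute the Hessian H = grad^2 f:
  H = [[-8, -2], [-2, -7]]
Verify stationarity: grad f(x*) = H x* + g = (0, 0).
Eigenvalues of H: -9.5616, -5.4384.
Both eigenvalues < 0, so H is negative definite -> x* is a strict local max.

max


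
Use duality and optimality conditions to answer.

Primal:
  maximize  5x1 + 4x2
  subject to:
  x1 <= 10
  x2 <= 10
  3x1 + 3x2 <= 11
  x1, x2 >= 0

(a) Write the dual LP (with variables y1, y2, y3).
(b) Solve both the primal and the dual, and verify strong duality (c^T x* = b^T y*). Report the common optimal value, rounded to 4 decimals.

The standard primal-dual pair for 'max c^T x s.t. A x <= b, x >= 0' is:
  Dual:  min b^T y  s.t.  A^T y >= c,  y >= 0.

So the dual LP is:
  minimize  10y1 + 10y2 + 11y3
  subject to:
    y1 + 3y3 >= 5
    y2 + 3y3 >= 4
    y1, y2, y3 >= 0

Solving the primal: x* = (3.6667, 0).
  primal value c^T x* = 18.3333.
Solving the dual: y* = (0, 0, 1.6667).
  dual value b^T y* = 18.3333.
Strong duality: c^T x* = b^T y*. Confirmed.

18.3333


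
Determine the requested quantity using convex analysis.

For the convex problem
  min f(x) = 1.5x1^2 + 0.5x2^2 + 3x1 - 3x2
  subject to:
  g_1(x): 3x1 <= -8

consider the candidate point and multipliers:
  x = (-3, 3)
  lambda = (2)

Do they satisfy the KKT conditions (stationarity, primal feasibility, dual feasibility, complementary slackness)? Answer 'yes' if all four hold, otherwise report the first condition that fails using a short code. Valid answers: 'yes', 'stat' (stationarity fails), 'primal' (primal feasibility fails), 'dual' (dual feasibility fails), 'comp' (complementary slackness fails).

Gradient of f: grad f(x) = Q x + c = (-6, 0)
Constraint values g_i(x) = a_i^T x - b_i:
  g_1((-3, 3)) = -1
Stationarity residual: grad f(x) + sum_i lambda_i a_i = (0, 0)
  -> stationarity OK
Primal feasibility (all g_i <= 0): OK
Dual feasibility (all lambda_i >= 0): OK
Complementary slackness (lambda_i * g_i(x) = 0 for all i): FAILS

Verdict: the first failing condition is complementary_slackness -> comp.

comp


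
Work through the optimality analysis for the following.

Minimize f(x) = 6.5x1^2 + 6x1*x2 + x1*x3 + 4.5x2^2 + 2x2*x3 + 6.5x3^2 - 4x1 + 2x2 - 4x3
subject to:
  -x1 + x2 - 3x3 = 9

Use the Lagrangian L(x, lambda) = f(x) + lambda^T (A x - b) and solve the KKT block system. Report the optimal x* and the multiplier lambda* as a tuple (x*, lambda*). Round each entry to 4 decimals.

Form the Lagrangian:
  L(x, lambda) = (1/2) x^T Q x + c^T x + lambda^T (A x - b)
Stationarity (grad_x L = 0): Q x + c + A^T lambda = 0.
Primal feasibility: A x = b.

This gives the KKT block system:
  [ Q   A^T ] [ x     ]   [-c ]
  [ A    0  ] [ lambda ] = [ b ]

Solving the linear system:
  x*      = (-1.1338, 1.9631, -1.9677)
  lambda* = (-8.9292)
  f(x*)   = 48.3477

x* = (-1.1338, 1.9631, -1.9677), lambda* = (-8.9292)


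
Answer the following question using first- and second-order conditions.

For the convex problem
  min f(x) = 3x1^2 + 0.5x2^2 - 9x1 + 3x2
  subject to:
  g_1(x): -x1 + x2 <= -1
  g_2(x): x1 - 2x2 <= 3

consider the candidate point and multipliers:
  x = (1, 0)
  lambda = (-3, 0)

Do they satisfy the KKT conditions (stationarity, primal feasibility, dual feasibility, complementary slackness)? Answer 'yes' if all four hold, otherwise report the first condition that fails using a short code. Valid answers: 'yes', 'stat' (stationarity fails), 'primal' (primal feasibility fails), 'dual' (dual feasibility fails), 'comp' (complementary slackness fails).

Gradient of f: grad f(x) = Q x + c = (-3, 3)
Constraint values g_i(x) = a_i^T x - b_i:
  g_1((1, 0)) = 0
  g_2((1, 0)) = -2
Stationarity residual: grad f(x) + sum_i lambda_i a_i = (0, 0)
  -> stationarity OK
Primal feasibility (all g_i <= 0): OK
Dual feasibility (all lambda_i >= 0): FAILS
Complementary slackness (lambda_i * g_i(x) = 0 for all i): OK

Verdict: the first failing condition is dual_feasibility -> dual.

dual


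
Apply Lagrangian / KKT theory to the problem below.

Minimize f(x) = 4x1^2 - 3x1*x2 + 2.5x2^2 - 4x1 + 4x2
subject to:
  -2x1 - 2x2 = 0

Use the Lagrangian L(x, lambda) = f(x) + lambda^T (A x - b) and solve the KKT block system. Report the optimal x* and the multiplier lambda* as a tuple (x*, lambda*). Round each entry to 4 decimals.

Form the Lagrangian:
  L(x, lambda) = (1/2) x^T Q x + c^T x + lambda^T (A x - b)
Stationarity (grad_x L = 0): Q x + c + A^T lambda = 0.
Primal feasibility: A x = b.

This gives the KKT block system:
  [ Q   A^T ] [ x     ]   [-c ]
  [ A    0  ] [ lambda ] = [ b ]

Solving the linear system:
  x*      = (0.4211, -0.4211)
  lambda* = (0.3158)
  f(x*)   = -1.6842

x* = (0.4211, -0.4211), lambda* = (0.3158)


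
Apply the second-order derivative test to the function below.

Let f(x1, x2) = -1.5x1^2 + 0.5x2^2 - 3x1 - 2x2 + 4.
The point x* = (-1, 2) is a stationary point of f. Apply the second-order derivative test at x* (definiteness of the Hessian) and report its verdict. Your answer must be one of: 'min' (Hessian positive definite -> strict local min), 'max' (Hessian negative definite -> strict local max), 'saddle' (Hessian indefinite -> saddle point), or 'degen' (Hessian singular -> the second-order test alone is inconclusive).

Compute the Hessian H = grad^2 f:
  H = [[-3, 0], [0, 1]]
Verify stationarity: grad f(x*) = H x* + g = (0, 0).
Eigenvalues of H: -3, 1.
Eigenvalues have mixed signs, so H is indefinite -> x* is a saddle point.

saddle


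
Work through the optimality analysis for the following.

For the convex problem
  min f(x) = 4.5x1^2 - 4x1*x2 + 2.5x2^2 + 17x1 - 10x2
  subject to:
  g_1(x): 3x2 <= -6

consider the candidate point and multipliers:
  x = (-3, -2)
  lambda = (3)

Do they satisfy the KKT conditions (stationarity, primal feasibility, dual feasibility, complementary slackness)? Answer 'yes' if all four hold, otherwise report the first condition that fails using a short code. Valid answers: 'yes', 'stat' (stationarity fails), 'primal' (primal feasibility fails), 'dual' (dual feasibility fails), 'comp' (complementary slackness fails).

Gradient of f: grad f(x) = Q x + c = (-2, -8)
Constraint values g_i(x) = a_i^T x - b_i:
  g_1((-3, -2)) = 0
Stationarity residual: grad f(x) + sum_i lambda_i a_i = (-2, 1)
  -> stationarity FAILS
Primal feasibility (all g_i <= 0): OK
Dual feasibility (all lambda_i >= 0): OK
Complementary slackness (lambda_i * g_i(x) = 0 for all i): OK

Verdict: the first failing condition is stationarity -> stat.

stat


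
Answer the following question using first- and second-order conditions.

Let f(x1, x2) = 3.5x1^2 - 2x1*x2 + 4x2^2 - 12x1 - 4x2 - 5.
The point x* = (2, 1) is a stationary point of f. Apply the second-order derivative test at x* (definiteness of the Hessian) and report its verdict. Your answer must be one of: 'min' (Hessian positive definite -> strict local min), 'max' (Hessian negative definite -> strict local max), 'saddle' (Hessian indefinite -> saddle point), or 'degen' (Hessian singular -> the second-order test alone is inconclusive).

Compute the Hessian H = grad^2 f:
  H = [[7, -2], [-2, 8]]
Verify stationarity: grad f(x*) = H x* + g = (0, 0).
Eigenvalues of H: 5.4384, 9.5616.
Both eigenvalues > 0, so H is positive definite -> x* is a strict local min.

min


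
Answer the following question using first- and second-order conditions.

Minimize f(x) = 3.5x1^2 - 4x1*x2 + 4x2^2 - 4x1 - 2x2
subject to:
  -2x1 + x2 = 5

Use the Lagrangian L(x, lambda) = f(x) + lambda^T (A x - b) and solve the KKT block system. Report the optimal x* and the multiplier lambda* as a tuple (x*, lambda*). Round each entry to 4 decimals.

Form the Lagrangian:
  L(x, lambda) = (1/2) x^T Q x + c^T x + lambda^T (A x - b)
Stationarity (grad_x L = 0): Q x + c + A^T lambda = 0.
Primal feasibility: A x = b.

This gives the KKT block system:
  [ Q   A^T ] [ x     ]   [-c ]
  [ A    0  ] [ lambda ] = [ b ]

Solving the linear system:
  x*      = (-2.2609, 0.4783)
  lambda* = (-10.8696)
  f(x*)   = 31.2174

x* = (-2.2609, 0.4783), lambda* = (-10.8696)
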